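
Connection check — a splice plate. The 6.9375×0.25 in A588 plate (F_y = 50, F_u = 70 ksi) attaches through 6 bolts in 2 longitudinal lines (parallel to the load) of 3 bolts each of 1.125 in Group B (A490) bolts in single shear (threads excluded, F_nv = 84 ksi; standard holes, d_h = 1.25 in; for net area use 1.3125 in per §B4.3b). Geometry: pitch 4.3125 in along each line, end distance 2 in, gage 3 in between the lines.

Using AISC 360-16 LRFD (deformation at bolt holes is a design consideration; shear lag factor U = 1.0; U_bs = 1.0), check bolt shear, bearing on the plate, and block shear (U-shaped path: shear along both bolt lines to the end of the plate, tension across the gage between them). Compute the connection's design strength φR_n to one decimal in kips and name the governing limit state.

Bolt shear: A_b = π(1.125)²/4 = 0.99402 in². φR_n = 0.75 × 84 × 0.99402 × 6 × 1 = 375.7 kips.
Bearing (0.25 in plate, F_u = 70 ksi): end bolts L_c = 2 − 1.25/2 = 1.375, R_n = min(1.2×1.375×0.25×70, 2.4×1.125×0.25×70) = 28.875 kips/bolt; interior L_c = 4.3125 − 1.25 = 3.0625, R_n = 47.25 kips/bolt. φR_n = 0.75 × (2×28.875 + 4×47.25) = 185.1 kips.
Block shear: shear path 2×[2+2×4.3125] = 2×10.625 in, A_gv = 5.3125, A_nv = 2×(10.625 − 2.5×1.3125)×0.25 = 3.6719 in²; tension across gage: (3 − 1×1.3125)×0.25 = 0.42188 in². R_n = min(0.6×70×3.6719, 0.6×50×5.3125) + 1.0×70×0.42188 = min(154.22, 159.38) + 29.532 = 183.75 kips. φR_n = 0.75 × 183.75 = 137.8 kips.
Governing: min(375.7, 185.1, 137.8) = 137.8 kips → block shear.

137.8 kips (block shear governs)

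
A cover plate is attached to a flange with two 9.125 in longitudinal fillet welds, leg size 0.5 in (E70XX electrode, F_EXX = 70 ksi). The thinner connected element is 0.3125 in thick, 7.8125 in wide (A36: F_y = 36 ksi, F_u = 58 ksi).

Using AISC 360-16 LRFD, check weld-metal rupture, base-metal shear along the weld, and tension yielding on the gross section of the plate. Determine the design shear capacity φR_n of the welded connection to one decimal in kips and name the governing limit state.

79.1 kips (gross-section yield governs)

Weld metal: throat = 0.707×0.5 = 0.3535 in, L = 2×9.125 = 18.25 in. φR_n = 0.75 × 0.6 × 70 × 0.3535 × 18.25 = 203.2 kips.
Base metal shear (0.3125 in plate): yield φR_n = 1.0×0.6×36×0.3125×18.25 = 123.2 kips; rupture φR_n = 0.75×0.6×58×0.3125×18.25 = 148.9 kips; take 123.2 kips (yield).
Tension yield (gross): A_g = 7.8125×0.3125 = 2.4414 in². φR_n = 0.90 × 36 × 2.4414 = 79.1 kips.
Governing: min(203.2, 123.2, 79.1) = 79.1 kips → gross-section yield.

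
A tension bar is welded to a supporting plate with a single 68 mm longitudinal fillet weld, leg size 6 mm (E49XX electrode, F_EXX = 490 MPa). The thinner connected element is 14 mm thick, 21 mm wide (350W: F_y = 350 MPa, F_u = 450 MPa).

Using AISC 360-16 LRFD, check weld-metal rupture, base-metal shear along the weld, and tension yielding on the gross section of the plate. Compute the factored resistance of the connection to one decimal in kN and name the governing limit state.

Weld metal: throat = 0.707×6 = 4.242 mm, L = 68 mm. φR_n = 0.75 × 0.6 × 490 × 4.242 × 68 = 63.6 kN.
Base metal shear (14 mm plate): yield φR_n = 1.0×0.6×350×14×68 = 199.9 kN; rupture φR_n = 0.75×0.6×450×14×68 = 192.8 kN; take 192.8 kN (rupture).
Tension yield (gross): A_g = 21×14 = 294 mm². φR_n = 0.90 × 350 × 294 = 92.6 kN.
Governing: min(63.6, 192.8, 92.6) = 63.6 kN → weld metal.

63.6 kN (weld metal governs)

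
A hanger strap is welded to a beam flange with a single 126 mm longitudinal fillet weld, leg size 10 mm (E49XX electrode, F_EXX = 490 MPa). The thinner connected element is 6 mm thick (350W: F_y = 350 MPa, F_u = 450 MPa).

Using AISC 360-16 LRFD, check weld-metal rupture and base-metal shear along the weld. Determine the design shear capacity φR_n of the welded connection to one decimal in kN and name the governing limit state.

153.1 kN (base-metal shear governs)

Weld metal: throat = 0.707×10 = 7.07 mm, L = 126 mm. φR_n = 0.75 × 0.6 × 490 × 7.07 × 126 = 196.4 kN.
Base metal shear (6 mm plate): yield φR_n = 1.0×0.6×350×6×126 = 158.8 kN; rupture φR_n = 0.75×0.6×450×6×126 = 153.1 kN; take 153.1 kN (rupture).
Governing: min(196.4, 153.1) = 153.1 kN → base-metal shear.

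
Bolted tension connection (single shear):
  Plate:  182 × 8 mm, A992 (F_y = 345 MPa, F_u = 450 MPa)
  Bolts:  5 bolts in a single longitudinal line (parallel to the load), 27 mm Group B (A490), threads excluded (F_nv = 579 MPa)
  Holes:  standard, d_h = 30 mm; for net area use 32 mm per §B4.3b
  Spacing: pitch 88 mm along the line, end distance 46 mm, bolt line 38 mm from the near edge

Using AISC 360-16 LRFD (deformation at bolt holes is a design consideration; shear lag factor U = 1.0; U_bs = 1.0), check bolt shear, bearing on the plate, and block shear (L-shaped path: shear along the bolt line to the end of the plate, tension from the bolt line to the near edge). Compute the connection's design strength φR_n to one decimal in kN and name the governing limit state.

Bolt shear: A_b = π(27)²/4 = 572.56 mm². φR_n = 0.75 × 579 × 572.56 × 5 × 1 = 1243.2 kN.
Bearing (8 mm plate, F_u = 450 MPa): end bolts L_c = 46 − 30/2 = 31, R_n = min(1.2×31×8×450, 2.4×27×8×450) = 133.92 kN/bolt; interior L_c = 88 − 30 = 58, R_n = 233.28 kN/bolt. φR_n = 0.75 × (1×133.92 + 4×233.28) = 800.3 kN.
Block shear: shear path 1×[46+4×88] = 1×398 mm, A_gv = 3184, A_nv = 1×(398 − 4.5×32)×8 = 2032 mm²; tension to near edge: (38 − 0.5×32)×8 = 176 mm². R_n = min(0.6×450×2032, 0.6×345×3184) + 1.0×450×176 = min(548.64, 659.09) + 79.2 = 627.84 kN. φR_n = 0.75 × 627.84 = 470.9 kN.
Governing: min(1243.2, 800.3, 470.9) = 470.9 kN → block shear.

470.9 kN (block shear governs)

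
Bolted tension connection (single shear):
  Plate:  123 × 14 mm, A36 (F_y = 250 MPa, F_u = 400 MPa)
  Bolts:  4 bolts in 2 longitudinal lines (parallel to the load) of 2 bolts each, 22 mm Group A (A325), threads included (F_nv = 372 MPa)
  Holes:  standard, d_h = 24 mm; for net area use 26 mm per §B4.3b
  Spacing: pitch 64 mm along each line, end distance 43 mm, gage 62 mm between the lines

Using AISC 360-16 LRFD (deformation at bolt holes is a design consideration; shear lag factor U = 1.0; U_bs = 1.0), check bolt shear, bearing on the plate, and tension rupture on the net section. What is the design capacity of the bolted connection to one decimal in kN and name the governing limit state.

298.2 kN (net-section rupture governs)

Bolt shear: A_b = π(22)²/4 = 380.13 mm². φR_n = 0.75 × 372 × 380.13 × 4 × 1 = 424.2 kN.
Bearing (14 mm plate, F_u = 400 MPa): end bolts L_c = 43 − 24/2 = 31, R_n = min(1.2×31×14×400, 2.4×22×14×400) = 208.32 kN/bolt; interior L_c = 64 − 24 = 40, R_n = 268.8 kN/bolt. φR_n = 0.75 × (2×208.32 + 2×268.8) = 715.7 kN.
Tension rupture (net): A_n = (123 − 2×26)×14 = 994 mm² (U = 1.0, A_e = A_n). φR_n = 0.75 × 400 × 994 = 298.2 kN.
Governing: min(424.2, 715.7, 298.2) = 298.2 kN → net-section rupture.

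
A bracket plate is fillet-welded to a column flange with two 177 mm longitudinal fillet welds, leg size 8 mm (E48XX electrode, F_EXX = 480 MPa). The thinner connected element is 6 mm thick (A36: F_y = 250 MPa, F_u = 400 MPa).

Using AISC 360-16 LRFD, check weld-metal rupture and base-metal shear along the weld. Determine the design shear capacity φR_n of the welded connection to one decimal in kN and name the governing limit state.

318.6 kN (base-metal shear governs)

Weld metal: throat = 0.707×8 = 5.656 mm, L = 2×177 = 354 mm. φR_n = 0.75 × 0.6 × 480 × 5.656 × 354 = 432.5 kN.
Base metal shear (6 mm plate): yield φR_n = 1.0×0.6×250×6×354 = 318.6 kN; rupture φR_n = 0.75×0.6×400×6×354 = 382.3 kN; take 318.6 kN (yield).
Governing: min(432.5, 318.6) = 318.6 kN → base-metal shear.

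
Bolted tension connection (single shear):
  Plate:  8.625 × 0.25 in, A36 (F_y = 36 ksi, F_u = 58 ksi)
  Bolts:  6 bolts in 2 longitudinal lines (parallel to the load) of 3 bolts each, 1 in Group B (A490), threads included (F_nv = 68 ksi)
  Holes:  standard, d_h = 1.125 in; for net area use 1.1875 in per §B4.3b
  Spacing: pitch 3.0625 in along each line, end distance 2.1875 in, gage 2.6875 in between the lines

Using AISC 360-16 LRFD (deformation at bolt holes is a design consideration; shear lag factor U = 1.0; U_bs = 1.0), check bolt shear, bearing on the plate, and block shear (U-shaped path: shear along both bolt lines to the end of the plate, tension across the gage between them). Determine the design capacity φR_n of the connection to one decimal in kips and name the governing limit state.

83.6 kips (block shear governs)

Bolt shear: A_b = π(1)²/4 = 0.7854 in². φR_n = 0.75 × 68 × 0.7854 × 6 × 1 = 240.3 kips.
Bearing (0.25 in plate, F_u = 58 ksi): end bolts L_c = 2.1875 − 1.125/2 = 1.625, R_n = min(1.2×1.625×0.25×58, 2.4×1×0.25×58) = 28.275 kips/bolt; interior L_c = 3.0625 − 1.125 = 1.9375, R_n = 33.713 kips/bolt. φR_n = 0.75 × (2×28.275 + 4×33.713) = 143.6 kips.
Block shear: shear path 2×[2.1875+2×3.0625] = 2×8.3125 in, A_gv = 4.1563, A_nv = 2×(8.3125 − 2.5×1.1875)×0.25 = 2.6719 in²; tension across gage: (2.6875 − 1×1.1875)×0.25 = 0.375 in². R_n = min(0.6×58×2.6719, 0.6×36×4.1563) + 1.0×58×0.375 = min(92.982, 89.776) + 21.75 = 111.53 kips. φR_n = 0.75 × 111.53 = 83.6 kips.
Governing: min(240.3, 143.6, 83.6) = 83.6 kips → block shear.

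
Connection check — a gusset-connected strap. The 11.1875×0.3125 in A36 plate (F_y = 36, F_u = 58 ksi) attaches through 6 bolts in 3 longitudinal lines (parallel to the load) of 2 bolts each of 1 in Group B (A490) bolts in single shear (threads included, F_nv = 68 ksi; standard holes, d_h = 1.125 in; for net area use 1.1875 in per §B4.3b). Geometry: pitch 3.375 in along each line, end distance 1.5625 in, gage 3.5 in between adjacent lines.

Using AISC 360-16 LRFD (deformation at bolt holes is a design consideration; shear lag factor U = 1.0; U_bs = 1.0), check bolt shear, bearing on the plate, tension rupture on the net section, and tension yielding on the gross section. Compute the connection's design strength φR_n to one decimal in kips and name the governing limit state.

103.7 kips (net-section rupture governs)

Bolt shear: A_b = π(1)²/4 = 0.7854 in². φR_n = 0.75 × 68 × 0.7854 × 6 × 1 = 240.3 kips.
Bearing (0.3125 in plate, F_u = 58 ksi): end bolts L_c = 1.5625 − 1.125/2 = 1, R_n = min(1.2×1×0.3125×58, 2.4×1×0.3125×58) = 21.75 kips/bolt; interior L_c = 3.375 − 1.125 = 2.25, R_n = 43.5 kips/bolt. φR_n = 0.75 × (3×21.75 + 3×43.5) = 146.8 kips.
Tension rupture (net): A_n = (11.1875 − 3×1.1875)×0.3125 = 2.3828 in² (U = 1.0, A_e = A_n). φR_n = 0.75 × 58 × 2.3828 = 103.7 kips.
Tension yield (gross): A_g = 11.1875×0.3125 = 3.4961 in². φR_n = 0.90 × 36 × 3.4961 = 113.3 kips.
Governing: min(240.3, 146.8, 103.7, 113.3) = 103.7 kips → net-section rupture.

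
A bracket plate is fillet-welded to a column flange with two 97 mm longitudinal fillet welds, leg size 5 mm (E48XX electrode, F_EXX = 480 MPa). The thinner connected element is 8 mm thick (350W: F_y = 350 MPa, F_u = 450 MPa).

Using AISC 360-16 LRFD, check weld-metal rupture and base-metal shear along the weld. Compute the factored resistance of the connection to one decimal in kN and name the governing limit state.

148.1 kN (weld metal governs)

Weld metal: throat = 0.707×5 = 3.535 mm, L = 2×97 = 194 mm. φR_n = 0.75 × 0.6 × 480 × 3.535 × 194 = 148.1 kN.
Base metal shear (8 mm plate): yield φR_n = 1.0×0.6×350×8×194 = 325.9 kN; rupture φR_n = 0.75×0.6×450×8×194 = 314.3 kN; take 314.3 kN (rupture).
Governing: min(148.1, 314.3) = 148.1 kN → weld metal.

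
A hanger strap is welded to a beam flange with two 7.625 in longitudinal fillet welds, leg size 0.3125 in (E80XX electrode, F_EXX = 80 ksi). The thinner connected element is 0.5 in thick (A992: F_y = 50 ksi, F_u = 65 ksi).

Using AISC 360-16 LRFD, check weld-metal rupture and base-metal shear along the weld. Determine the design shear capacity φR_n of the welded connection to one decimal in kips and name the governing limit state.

Weld metal: throat = 0.707×0.3125 = 0.22094 in, L = 2×7.625 = 15.25 in. φR_n = 0.75 × 0.6 × 80 × 0.22094 × 15.25 = 121.3 kips.
Base metal shear (0.5 in plate): yield φR_n = 1.0×0.6×50×0.5×15.25 = 228.8 kips; rupture φR_n = 0.75×0.6×65×0.5×15.25 = 223.0 kips; take 223.0 kips (rupture).
Governing: min(121.3, 223.0) = 121.3 kips → weld metal.

121.3 kips (weld metal governs)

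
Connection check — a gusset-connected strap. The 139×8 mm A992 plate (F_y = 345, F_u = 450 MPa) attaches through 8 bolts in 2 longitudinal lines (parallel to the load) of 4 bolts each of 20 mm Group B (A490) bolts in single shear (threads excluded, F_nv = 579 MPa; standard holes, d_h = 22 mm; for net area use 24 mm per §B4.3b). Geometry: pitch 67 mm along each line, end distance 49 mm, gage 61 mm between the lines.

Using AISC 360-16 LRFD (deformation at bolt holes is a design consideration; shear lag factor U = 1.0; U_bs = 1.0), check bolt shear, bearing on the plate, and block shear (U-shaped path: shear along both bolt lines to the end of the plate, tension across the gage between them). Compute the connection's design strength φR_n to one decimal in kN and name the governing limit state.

Bolt shear: A_b = π(20)²/4 = 314.16 mm². φR_n = 0.75 × 579 × 314.16 × 8 × 1 = 1091.4 kN.
Bearing (8 mm plate, F_u = 450 MPa): end bolts L_c = 49 − 22/2 = 38, R_n = min(1.2×38×8×450, 2.4×20×8×450) = 164.16 kN/bolt; interior L_c = 67 − 22 = 45, R_n = 172.8 kN/bolt. φR_n = 0.75 × (2×164.16 + 6×172.8) = 1023.8 kN.
Block shear: shear path 2×[49+3×67] = 2×250 mm, A_gv = 4000, A_nv = 2×(250 − 3.5×24)×8 = 2656 mm²; tension across gage: (61 − 1×24)×8 = 296 mm². R_n = min(0.6×450×2656, 0.6×345×4000) + 1.0×450×296 = min(717.12, 828) + 133.2 = 850.32 kN. φR_n = 0.75 × 850.32 = 637.7 kN.
Governing: min(1091.4, 1023.8, 637.7) = 637.7 kN → block shear.

637.7 kN (block shear governs)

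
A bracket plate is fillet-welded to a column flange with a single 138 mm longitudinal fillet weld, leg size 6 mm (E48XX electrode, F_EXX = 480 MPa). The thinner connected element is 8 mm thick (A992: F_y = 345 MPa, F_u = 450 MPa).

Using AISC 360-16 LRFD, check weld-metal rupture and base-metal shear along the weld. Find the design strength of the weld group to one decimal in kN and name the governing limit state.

126.4 kN (weld metal governs)

Weld metal: throat = 0.707×6 = 4.242 mm, L = 138 mm. φR_n = 0.75 × 0.6 × 480 × 4.242 × 138 = 126.4 kN.
Base metal shear (8 mm plate): yield φR_n = 1.0×0.6×345×8×138 = 228.5 kN; rupture φR_n = 0.75×0.6×450×8×138 = 223.6 kN; take 223.6 kN (rupture).
Governing: min(126.4, 223.6) = 126.4 kN → weld metal.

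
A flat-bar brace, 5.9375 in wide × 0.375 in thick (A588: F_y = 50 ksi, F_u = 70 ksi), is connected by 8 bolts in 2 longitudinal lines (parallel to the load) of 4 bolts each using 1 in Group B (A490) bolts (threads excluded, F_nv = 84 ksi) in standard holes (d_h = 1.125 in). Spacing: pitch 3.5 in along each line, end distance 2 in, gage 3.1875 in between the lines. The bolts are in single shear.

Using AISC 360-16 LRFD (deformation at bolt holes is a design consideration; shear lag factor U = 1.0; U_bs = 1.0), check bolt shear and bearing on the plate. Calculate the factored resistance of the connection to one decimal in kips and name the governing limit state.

Bolt shear: A_b = π(1)²/4 = 0.7854 in². φR_n = 0.75 × 84 × 0.7854 × 8 × 1 = 395.8 kips.
Bearing (0.375 in plate, F_u = 70 ksi): end bolts L_c = 2 − 1.125/2 = 1.4375, R_n = min(1.2×1.4375×0.375×70, 2.4×1×0.375×70) = 45.281 kips/bolt; interior L_c = 3.5 − 1.125 = 2.375, R_n = 63 kips/bolt. φR_n = 0.75 × (2×45.281 + 6×63) = 351.4 kips.
Governing: min(395.8, 351.4) = 351.4 kips → bearing.

351.4 kips (bearing governs)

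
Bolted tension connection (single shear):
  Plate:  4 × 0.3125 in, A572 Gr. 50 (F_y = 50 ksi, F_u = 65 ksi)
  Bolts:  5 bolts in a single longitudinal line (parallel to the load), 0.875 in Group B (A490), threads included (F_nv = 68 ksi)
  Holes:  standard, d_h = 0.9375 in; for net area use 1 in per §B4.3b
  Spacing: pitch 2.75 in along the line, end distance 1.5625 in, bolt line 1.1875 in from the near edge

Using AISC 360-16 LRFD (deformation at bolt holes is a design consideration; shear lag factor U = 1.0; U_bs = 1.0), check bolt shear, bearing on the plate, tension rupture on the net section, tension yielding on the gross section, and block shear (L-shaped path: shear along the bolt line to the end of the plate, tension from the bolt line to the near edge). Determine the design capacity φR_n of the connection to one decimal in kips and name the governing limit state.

45.7 kips (net-section rupture governs)

Bolt shear: A_b = π(0.875)²/4 = 0.60132 in². φR_n = 0.75 × 68 × 0.60132 × 5 × 1 = 153.3 kips.
Bearing (0.3125 in plate, F_u = 65 ksi): end bolts L_c = 1.5625 − 0.9375/2 = 1.09375, R_n = min(1.2×1.09375×0.3125×65, 2.4×0.875×0.3125×65) = 26.66 kips/bolt; interior L_c = 2.75 − 0.9375 = 1.8125, R_n = 42.656 kips/bolt. φR_n = 0.75 × (1×26.66 + 4×42.656) = 148.0 kips.
Tension rupture (net): A_n = (4 − 1×1)×0.3125 = 0.9375 in² (U = 1.0, A_e = A_n). φR_n = 0.75 × 65 × 0.9375 = 45.7 kips.
Tension yield (gross): A_g = 4×0.3125 = 1.25 in². φR_n = 0.90 × 50 × 1.25 = 56.3 kips.
Block shear: shear path 1×[1.5625+4×2.75] = 1×12.5625 in, A_gv = 3.9258, A_nv = 1×(12.5625 − 4.5×1)×0.3125 = 2.5195 in²; tension to near edge: (1.1875 − 0.5×1)×0.3125 = 0.21484 in². R_n = min(0.6×65×2.5195, 0.6×50×3.9258) + 1.0×65×0.21484 = min(98.261, 117.77) + 13.965 = 112.23 kips. φR_n = 0.75 × 112.23 = 84.2 kips.
Governing: min(153.3, 148.0, 45.7, 56.3, 84.2) = 45.7 kips → net-section rupture.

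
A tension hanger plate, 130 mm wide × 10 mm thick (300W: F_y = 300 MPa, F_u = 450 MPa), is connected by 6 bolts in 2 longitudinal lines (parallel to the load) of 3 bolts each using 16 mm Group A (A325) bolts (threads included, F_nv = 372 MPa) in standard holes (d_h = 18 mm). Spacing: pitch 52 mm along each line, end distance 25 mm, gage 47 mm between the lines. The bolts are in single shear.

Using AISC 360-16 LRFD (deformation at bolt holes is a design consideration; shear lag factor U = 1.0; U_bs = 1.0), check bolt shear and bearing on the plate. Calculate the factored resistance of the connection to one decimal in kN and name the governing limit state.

336.6 kN (bolt shear governs)

Bolt shear: A_b = π(16)²/4 = 201.06 mm². φR_n = 0.75 × 372 × 201.06 × 6 × 1 = 336.6 kN.
Bearing (10 mm plate, F_u = 450 MPa): end bolts L_c = 25 − 18/2 = 16, R_n = min(1.2×16×10×450, 2.4×16×10×450) = 86.4 kN/bolt; interior L_c = 52 − 18 = 34, R_n = 172.8 kN/bolt. φR_n = 0.75 × (2×86.4 + 4×172.8) = 648.0 kN.
Governing: min(336.6, 648.0) = 336.6 kN → bolt shear.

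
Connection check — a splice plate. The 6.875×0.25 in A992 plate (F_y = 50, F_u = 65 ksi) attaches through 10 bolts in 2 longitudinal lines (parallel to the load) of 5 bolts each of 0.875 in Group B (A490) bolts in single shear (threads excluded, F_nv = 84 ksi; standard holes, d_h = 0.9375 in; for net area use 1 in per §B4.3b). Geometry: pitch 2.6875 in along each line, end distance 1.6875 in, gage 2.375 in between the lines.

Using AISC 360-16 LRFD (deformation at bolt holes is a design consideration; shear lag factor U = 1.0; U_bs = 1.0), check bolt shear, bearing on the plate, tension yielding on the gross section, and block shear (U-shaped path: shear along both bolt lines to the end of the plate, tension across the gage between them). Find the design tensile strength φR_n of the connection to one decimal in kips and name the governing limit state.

77.3 kips (gross-section yield governs)

Bolt shear: A_b = π(0.875)²/4 = 0.60132 in². φR_n = 0.75 × 84 × 0.60132 × 10 × 1 = 378.8 kips.
Bearing (0.25 in plate, F_u = 65 ksi): end bolts L_c = 1.6875 − 0.9375/2 = 1.21875, R_n = min(1.2×1.21875×0.25×65, 2.4×0.875×0.25×65) = 23.766 kips/bolt; interior L_c = 2.6875 − 0.9375 = 1.75, R_n = 34.125 kips/bolt. φR_n = 0.75 × (2×23.766 + 8×34.125) = 240.4 kips.
Tension yield (gross): A_g = 6.875×0.25 = 1.7188 in². φR_n = 0.90 × 50 × 1.7188 = 77.3 kips.
Block shear: shear path 2×[1.6875+4×2.6875] = 2×12.4375 in, A_gv = 6.2188, A_nv = 2×(12.4375 − 4.5×1)×0.25 = 3.9688 in²; tension across gage: (2.375 − 1×1)×0.25 = 0.34375 in². R_n = min(0.6×65×3.9688, 0.6×50×6.2188) + 1.0×65×0.34375 = min(154.78, 186.56) + 22.344 = 177.12 kips. φR_n = 0.75 × 177.12 = 132.8 kips.
Governing: min(378.8, 240.4, 77.3, 132.8) = 77.3 kips → gross-section yield.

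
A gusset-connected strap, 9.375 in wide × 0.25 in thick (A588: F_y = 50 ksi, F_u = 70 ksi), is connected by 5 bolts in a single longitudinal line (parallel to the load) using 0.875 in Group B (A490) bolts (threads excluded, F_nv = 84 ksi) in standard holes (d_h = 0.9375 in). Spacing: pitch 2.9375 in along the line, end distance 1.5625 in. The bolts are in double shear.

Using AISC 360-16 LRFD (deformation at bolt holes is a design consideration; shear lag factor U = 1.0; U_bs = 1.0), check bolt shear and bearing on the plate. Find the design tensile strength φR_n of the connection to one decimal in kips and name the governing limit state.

127.5 kips (bearing governs)

Bolt shear: A_b = π(0.875)²/4 = 0.60132 in². φR_n = 0.75 × 84 × 0.60132 × 5 × 2 = 378.8 kips.
Bearing (0.25 in plate, F_u = 70 ksi): end bolts L_c = 1.5625 − 0.9375/2 = 1.09375, R_n = min(1.2×1.09375×0.25×70, 2.4×0.875×0.25×70) = 22.969 kips/bolt; interior L_c = 2.9375 − 0.9375 = 2, R_n = 36.75 kips/bolt. φR_n = 0.75 × (1×22.969 + 4×36.75) = 127.5 kips.
Governing: min(378.8, 127.5) = 127.5 kips → bearing.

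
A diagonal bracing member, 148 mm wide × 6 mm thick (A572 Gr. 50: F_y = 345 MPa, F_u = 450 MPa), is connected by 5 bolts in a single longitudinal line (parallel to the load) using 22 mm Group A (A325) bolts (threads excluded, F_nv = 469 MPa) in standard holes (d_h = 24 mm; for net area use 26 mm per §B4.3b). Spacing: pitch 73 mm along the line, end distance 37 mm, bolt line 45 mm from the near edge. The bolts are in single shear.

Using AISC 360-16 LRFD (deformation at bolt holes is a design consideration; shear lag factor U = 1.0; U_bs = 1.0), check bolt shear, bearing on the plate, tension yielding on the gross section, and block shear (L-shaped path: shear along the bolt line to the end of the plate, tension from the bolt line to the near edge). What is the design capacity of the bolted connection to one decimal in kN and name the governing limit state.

Bolt shear: A_b = π(22)²/4 = 380.13 mm². φR_n = 0.75 × 469 × 380.13 × 5 × 1 = 668.6 kN.
Bearing (6 mm plate, F_u = 450 MPa): end bolts L_c = 37 − 24/2 = 25, R_n = min(1.2×25×6×450, 2.4×22×6×450) = 81 kN/bolt; interior L_c = 73 − 24 = 49, R_n = 142.56 kN/bolt. φR_n = 0.75 × (1×81 + 4×142.56) = 488.4 kN.
Tension yield (gross): A_g = 148×6 = 888 mm². φR_n = 0.90 × 345 × 888 = 275.7 kN.
Block shear: shear path 1×[37+4×73] = 1×329 mm, A_gv = 1974, A_nv = 1×(329 − 4.5×26)×6 = 1272 mm²; tension to near edge: (45 − 0.5×26)×6 = 192 mm². R_n = min(0.6×450×1272, 0.6×345×1974) + 1.0×450×192 = min(343.44, 408.62) + 86.4 = 429.84 kN. φR_n = 0.75 × 429.84 = 322.4 kN.
Governing: min(668.6, 488.4, 275.7, 322.4) = 275.7 kN → gross-section yield.

275.7 kN (gross-section yield governs)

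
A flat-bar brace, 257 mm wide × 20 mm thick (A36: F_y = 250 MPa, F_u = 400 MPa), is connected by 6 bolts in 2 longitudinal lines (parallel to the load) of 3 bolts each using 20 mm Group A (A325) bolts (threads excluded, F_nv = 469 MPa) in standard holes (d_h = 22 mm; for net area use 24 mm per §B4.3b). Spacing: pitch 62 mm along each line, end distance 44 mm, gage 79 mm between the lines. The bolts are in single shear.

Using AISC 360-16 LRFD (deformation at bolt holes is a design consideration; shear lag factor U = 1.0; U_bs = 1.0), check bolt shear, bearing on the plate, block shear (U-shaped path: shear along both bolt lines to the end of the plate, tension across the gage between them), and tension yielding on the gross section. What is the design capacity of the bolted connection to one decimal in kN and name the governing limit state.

663.0 kN (bolt shear governs)

Bolt shear: A_b = π(20)²/4 = 314.16 mm². φR_n = 0.75 × 469 × 314.16 × 6 × 1 = 663.0 kN.
Bearing (20 mm plate, F_u = 400 MPa): end bolts L_c = 44 − 22/2 = 33, R_n = min(1.2×33×20×400, 2.4×20×20×400) = 316.8 kN/bolt; interior L_c = 62 − 22 = 40, R_n = 384 kN/bolt. φR_n = 0.75 × (2×316.8 + 4×384) = 1627.2 kN.
Block shear: shear path 2×[44+2×62] = 2×168 mm, A_gv = 6720, A_nv = 2×(168 − 2.5×24)×20 = 4320 mm²; tension across gage: (79 − 1×24)×20 = 1100 mm². R_n = min(0.6×400×4320, 0.6×250×6720) + 1.0×400×1100 = min(1036.8, 1008) + 440 = 1448 kN. φR_n = 0.75 × 1448 = 1086.0 kN.
Tension yield (gross): A_g = 257×20 = 5140 mm². φR_n = 0.90 × 250 × 5140 = 1156.5 kN.
Governing: min(663.0, 1627.2, 1086.0, 1156.5) = 663.0 kN → bolt shear.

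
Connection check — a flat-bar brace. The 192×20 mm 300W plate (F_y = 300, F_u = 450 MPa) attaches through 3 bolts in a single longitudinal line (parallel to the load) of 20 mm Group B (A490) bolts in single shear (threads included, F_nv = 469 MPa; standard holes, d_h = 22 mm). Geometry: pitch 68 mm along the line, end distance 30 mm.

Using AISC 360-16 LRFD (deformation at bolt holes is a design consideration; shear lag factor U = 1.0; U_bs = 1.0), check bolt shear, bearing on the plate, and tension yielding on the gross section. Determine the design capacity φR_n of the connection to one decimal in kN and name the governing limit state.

331.5 kN (bolt shear governs)

Bolt shear: A_b = π(20)²/4 = 314.16 mm². φR_n = 0.75 × 469 × 314.16 × 3 × 1 = 331.5 kN.
Bearing (20 mm plate, F_u = 450 MPa): end bolts L_c = 30 − 22/2 = 19, R_n = min(1.2×19×20×450, 2.4×20×20×450) = 205.2 kN/bolt; interior L_c = 68 − 22 = 46, R_n = 432 kN/bolt. φR_n = 0.75 × (1×205.2 + 2×432) = 801.9 kN.
Tension yield (gross): A_g = 192×20 = 3840 mm². φR_n = 0.90 × 300 × 3840 = 1036.8 kN.
Governing: min(331.5, 801.9, 1036.8) = 331.5 kN → bolt shear.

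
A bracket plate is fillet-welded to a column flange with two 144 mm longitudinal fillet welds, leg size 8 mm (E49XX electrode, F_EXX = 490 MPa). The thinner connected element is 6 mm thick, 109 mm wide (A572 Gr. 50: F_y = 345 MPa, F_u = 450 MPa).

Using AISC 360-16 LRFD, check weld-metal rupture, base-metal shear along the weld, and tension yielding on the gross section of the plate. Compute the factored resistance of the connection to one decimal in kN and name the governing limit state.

203.1 kN (gross-section yield governs)

Weld metal: throat = 0.707×8 = 5.656 mm, L = 2×144 = 288 mm. φR_n = 0.75 × 0.6 × 490 × 5.656 × 288 = 359.2 kN.
Base metal shear (6 mm plate): yield φR_n = 1.0×0.6×345×6×288 = 357.7 kN; rupture φR_n = 0.75×0.6×450×6×288 = 349.9 kN; take 349.9 kN (rupture).
Tension yield (gross): A_g = 109×6 = 654 mm². φR_n = 0.90 × 345 × 654 = 203.1 kN.
Governing: min(359.2, 349.9, 203.1) = 203.1 kN → gross-section yield.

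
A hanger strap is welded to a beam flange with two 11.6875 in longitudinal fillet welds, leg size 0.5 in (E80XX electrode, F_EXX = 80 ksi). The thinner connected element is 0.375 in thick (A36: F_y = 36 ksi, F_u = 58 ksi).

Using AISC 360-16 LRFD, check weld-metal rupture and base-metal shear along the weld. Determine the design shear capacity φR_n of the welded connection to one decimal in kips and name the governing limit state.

Weld metal: throat = 0.707×0.5 = 0.3535 in, L = 2×11.6875 = 23.375 in. φR_n = 0.75 × 0.6 × 80 × 0.3535 × 23.375 = 297.5 kips.
Base metal shear (0.375 in plate): yield φR_n = 1.0×0.6×36×0.375×23.375 = 189.3 kips; rupture φR_n = 0.75×0.6×58×0.375×23.375 = 228.8 kips; take 189.3 kips (yield).
Governing: min(297.5, 189.3) = 189.3 kips → base-metal shear.

189.3 kips (base-metal shear governs)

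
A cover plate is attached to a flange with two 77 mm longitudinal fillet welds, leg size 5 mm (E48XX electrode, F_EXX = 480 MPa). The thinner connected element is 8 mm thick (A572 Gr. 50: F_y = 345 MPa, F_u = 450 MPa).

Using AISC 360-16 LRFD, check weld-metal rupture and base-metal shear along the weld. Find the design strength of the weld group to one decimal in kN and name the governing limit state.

117.6 kN (weld metal governs)

Weld metal: throat = 0.707×5 = 3.535 mm, L = 2×77 = 154 mm. φR_n = 0.75 × 0.6 × 480 × 3.535 × 154 = 117.6 kN.
Base metal shear (8 mm plate): yield φR_n = 1.0×0.6×345×8×154 = 255.0 kN; rupture φR_n = 0.75×0.6×450×8×154 = 249.5 kN; take 249.5 kN (rupture).
Governing: min(117.6, 249.5) = 117.6 kN → weld metal.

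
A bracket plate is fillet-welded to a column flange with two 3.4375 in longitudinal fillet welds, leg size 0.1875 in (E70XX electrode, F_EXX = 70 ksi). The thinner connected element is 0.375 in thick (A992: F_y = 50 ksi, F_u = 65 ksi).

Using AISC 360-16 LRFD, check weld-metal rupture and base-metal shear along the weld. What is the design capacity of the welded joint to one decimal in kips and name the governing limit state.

Weld metal: throat = 0.707×0.1875 = 0.13256 in, L = 2×3.4375 = 6.875 in. φR_n = 0.75 × 0.6 × 70 × 0.13256 × 6.875 = 28.7 kips.
Base metal shear (0.375 in plate): yield φR_n = 1.0×0.6×50×0.375×6.875 = 77.3 kips; rupture φR_n = 0.75×0.6×65×0.375×6.875 = 75.4 kips; take 75.4 kips (rupture).
Governing: min(28.7, 75.4) = 28.7 kips → weld metal.

28.7 kips (weld metal governs)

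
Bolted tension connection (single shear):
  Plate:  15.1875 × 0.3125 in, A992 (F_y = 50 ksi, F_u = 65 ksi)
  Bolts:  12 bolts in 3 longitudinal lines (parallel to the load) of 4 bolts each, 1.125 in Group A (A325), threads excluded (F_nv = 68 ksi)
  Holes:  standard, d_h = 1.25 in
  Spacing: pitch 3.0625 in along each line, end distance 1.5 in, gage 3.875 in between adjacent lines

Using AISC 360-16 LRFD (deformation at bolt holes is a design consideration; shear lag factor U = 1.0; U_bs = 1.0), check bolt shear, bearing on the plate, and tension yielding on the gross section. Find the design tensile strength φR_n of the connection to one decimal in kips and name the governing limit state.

213.6 kips (gross-section yield governs)

Bolt shear: A_b = π(1.125)²/4 = 0.99402 in². φR_n = 0.75 × 68 × 0.99402 × 12 × 1 = 608.3 kips.
Bearing (0.3125 in plate, F_u = 65 ksi): end bolts L_c = 1.5 − 1.25/2 = 0.875, R_n = min(1.2×0.875×0.3125×65, 2.4×1.125×0.3125×65) = 21.328 kips/bolt; interior L_c = 3.0625 − 1.25 = 1.8125, R_n = 44.18 kips/bolt. φR_n = 0.75 × (3×21.328 + 9×44.18) = 346.2 kips.
Tension yield (gross): A_g = 15.1875×0.3125 = 4.7461 in². φR_n = 0.90 × 50 × 4.7461 = 213.6 kips.
Governing: min(608.3, 346.2, 213.6) = 213.6 kips → gross-section yield.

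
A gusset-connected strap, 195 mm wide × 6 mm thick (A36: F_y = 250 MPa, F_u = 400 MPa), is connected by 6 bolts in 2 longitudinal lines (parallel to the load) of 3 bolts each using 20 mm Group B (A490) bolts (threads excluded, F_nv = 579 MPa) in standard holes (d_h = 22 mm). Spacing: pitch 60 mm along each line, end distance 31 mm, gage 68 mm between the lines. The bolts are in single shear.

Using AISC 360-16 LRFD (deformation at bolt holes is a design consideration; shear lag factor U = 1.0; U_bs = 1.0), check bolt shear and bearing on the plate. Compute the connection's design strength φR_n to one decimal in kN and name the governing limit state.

Bolt shear: A_b = π(20)²/4 = 314.16 mm². φR_n = 0.75 × 579 × 314.16 × 6 × 1 = 818.5 kN.
Bearing (6 mm plate, F_u = 400 MPa): end bolts L_c = 31 − 22/2 = 20, R_n = min(1.2×20×6×400, 2.4×20×6×400) = 57.6 kN/bolt; interior L_c = 60 − 22 = 38, R_n = 109.44 kN/bolt. φR_n = 0.75 × (2×57.6 + 4×109.44) = 414.7 kN.
Governing: min(818.5, 414.7) = 414.7 kN → bearing.

414.7 kN (bearing governs)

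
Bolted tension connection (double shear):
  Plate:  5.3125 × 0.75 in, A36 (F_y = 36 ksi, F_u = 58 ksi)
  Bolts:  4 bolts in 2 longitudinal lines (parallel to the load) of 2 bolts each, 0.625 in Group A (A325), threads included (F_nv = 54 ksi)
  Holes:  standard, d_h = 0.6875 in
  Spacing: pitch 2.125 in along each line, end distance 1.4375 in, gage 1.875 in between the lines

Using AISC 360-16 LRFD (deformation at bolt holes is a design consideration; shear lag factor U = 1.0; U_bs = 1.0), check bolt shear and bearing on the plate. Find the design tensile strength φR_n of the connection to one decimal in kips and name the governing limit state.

Bolt shear: A_b = π(0.625)²/4 = 0.3068 in². φR_n = 0.75 × 54 × 0.3068 × 4 × 2 = 99.4 kips.
Bearing (0.75 in plate, F_u = 58 ksi): end bolts L_c = 1.4375 − 0.6875/2 = 1.09375, R_n = min(1.2×1.09375×0.75×58, 2.4×0.625×0.75×58) = 57.094 kips/bolt; interior L_c = 2.125 − 0.6875 = 1.4375, R_n = 65.25 kips/bolt. φR_n = 0.75 × (2×57.094 + 2×65.25) = 183.5 kips.
Governing: min(99.4, 183.5) = 99.4 kips → bolt shear.

99.4 kips (bolt shear governs)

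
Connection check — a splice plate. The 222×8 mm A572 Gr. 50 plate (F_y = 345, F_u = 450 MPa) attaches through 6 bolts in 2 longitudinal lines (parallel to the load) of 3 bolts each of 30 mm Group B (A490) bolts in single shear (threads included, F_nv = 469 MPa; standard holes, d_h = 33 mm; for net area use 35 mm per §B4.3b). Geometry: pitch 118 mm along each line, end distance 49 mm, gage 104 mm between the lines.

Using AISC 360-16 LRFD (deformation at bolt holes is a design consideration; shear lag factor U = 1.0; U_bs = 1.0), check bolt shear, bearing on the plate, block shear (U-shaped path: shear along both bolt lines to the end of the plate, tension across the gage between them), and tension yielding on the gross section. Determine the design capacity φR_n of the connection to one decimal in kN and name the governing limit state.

551.4 kN (gross-section yield governs)

Bolt shear: A_b = π(30)²/4 = 706.86 mm². φR_n = 0.75 × 469 × 706.86 × 6 × 1 = 1491.8 kN.
Bearing (8 mm plate, F_u = 450 MPa): end bolts L_c = 49 − 33/2 = 32.5, R_n = min(1.2×32.5×8×450, 2.4×30×8×450) = 140.4 kN/bolt; interior L_c = 118 − 33 = 85, R_n = 259.2 kN/bolt. φR_n = 0.75 × (2×140.4 + 4×259.2) = 988.2 kN.
Block shear: shear path 2×[49+2×118] = 2×285 mm, A_gv = 4560, A_nv = 2×(285 − 2.5×35)×8 = 3160 mm²; tension across gage: (104 − 1×35)×8 = 552 mm². R_n = min(0.6×450×3160, 0.6×345×4560) + 1.0×450×552 = min(853.2, 943.92) + 248.4 = 1101.6 kN. φR_n = 0.75 × 1101.6 = 826.2 kN.
Tension yield (gross): A_g = 222×8 = 1776 mm². φR_n = 0.90 × 345 × 1776 = 551.4 kN.
Governing: min(1491.8, 988.2, 826.2, 551.4) = 551.4 kN → gross-section yield.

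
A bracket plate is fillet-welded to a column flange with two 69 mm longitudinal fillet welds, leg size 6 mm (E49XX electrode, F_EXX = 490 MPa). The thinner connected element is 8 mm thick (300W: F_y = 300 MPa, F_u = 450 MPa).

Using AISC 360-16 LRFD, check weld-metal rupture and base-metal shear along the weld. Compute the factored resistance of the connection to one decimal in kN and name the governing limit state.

Weld metal: throat = 0.707×6 = 4.242 mm, L = 2×69 = 138 mm. φR_n = 0.75 × 0.6 × 490 × 4.242 × 138 = 129.1 kN.
Base metal shear (8 mm plate): yield φR_n = 1.0×0.6×300×8×138 = 198.7 kN; rupture φR_n = 0.75×0.6×450×8×138 = 223.6 kN; take 198.7 kN (yield).
Governing: min(129.1, 198.7) = 129.1 kN → weld metal.

129.1 kN (weld metal governs)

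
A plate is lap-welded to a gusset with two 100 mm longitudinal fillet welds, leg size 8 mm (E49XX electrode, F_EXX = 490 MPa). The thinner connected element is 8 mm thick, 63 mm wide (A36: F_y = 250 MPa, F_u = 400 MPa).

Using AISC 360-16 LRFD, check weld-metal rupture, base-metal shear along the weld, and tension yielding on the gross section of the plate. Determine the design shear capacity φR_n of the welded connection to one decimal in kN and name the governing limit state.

113.4 kN (gross-section yield governs)

Weld metal: throat = 0.707×8 = 5.656 mm, L = 2×100 = 200 mm. φR_n = 0.75 × 0.6 × 490 × 5.656 × 200 = 249.4 kN.
Base metal shear (8 mm plate): yield φR_n = 1.0×0.6×250×8×200 = 240.0 kN; rupture φR_n = 0.75×0.6×400×8×200 = 288.0 kN; take 240.0 kN (yield).
Tension yield (gross): A_g = 63×8 = 504 mm². φR_n = 0.90 × 250 × 504 = 113.4 kN.
Governing: min(249.4, 240.0, 113.4) = 113.4 kN → gross-section yield.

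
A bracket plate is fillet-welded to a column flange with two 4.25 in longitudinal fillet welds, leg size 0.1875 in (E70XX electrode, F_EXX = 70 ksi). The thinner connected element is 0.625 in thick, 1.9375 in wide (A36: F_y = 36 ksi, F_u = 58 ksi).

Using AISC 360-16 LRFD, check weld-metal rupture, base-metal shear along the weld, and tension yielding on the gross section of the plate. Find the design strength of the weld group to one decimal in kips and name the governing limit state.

35.5 kips (weld metal governs)

Weld metal: throat = 0.707×0.1875 = 0.13256 in, L = 2×4.25 = 8.5 in. φR_n = 0.75 × 0.6 × 70 × 0.13256 × 8.5 = 35.5 kips.
Base metal shear (0.625 in plate): yield φR_n = 1.0×0.6×36×0.625×8.5 = 114.8 kips; rupture φR_n = 0.75×0.6×58×0.625×8.5 = 138.7 kips; take 114.8 kips (yield).
Tension yield (gross): A_g = 1.9375×0.625 = 1.2109 in². φR_n = 0.90 × 36 × 1.2109 = 39.2 kips.
Governing: min(35.5, 114.8, 39.2) = 35.5 kips → weld metal.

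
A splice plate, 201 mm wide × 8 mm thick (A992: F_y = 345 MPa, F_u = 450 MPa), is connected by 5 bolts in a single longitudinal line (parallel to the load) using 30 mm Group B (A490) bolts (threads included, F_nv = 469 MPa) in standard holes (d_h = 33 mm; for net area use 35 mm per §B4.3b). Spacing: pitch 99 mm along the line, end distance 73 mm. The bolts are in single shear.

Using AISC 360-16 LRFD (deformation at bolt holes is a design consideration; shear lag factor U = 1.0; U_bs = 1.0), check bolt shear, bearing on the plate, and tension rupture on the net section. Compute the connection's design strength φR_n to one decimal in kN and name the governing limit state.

448.2 kN (net-section rupture governs)

Bolt shear: A_b = π(30)²/4 = 706.86 mm². φR_n = 0.75 × 469 × 706.86 × 5 × 1 = 1243.2 kN.
Bearing (8 mm plate, F_u = 450 MPa): end bolts L_c = 73 − 33/2 = 56.5, R_n = min(1.2×56.5×8×450, 2.4×30×8×450) = 244.08 kN/bolt; interior L_c = 99 − 33 = 66, R_n = 259.2 kN/bolt. φR_n = 0.75 × (1×244.08 + 4×259.2) = 960.7 kN.
Tension rupture (net): A_n = (201 − 1×35)×8 = 1328 mm² (U = 1.0, A_e = A_n). φR_n = 0.75 × 450 × 1328 = 448.2 kN.
Governing: min(1243.2, 960.7, 448.2) = 448.2 kN → net-section rupture.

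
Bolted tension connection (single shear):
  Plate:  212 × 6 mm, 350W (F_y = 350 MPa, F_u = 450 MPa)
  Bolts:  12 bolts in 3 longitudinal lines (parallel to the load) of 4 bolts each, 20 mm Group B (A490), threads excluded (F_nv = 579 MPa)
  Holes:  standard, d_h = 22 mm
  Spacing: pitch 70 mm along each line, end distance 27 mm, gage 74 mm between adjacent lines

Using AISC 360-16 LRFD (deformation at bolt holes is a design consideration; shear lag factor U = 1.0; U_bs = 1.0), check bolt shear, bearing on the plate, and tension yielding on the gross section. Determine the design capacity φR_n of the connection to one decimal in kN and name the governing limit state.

Bolt shear: A_b = π(20)²/4 = 314.16 mm². φR_n = 0.75 × 579 × 314.16 × 12 × 1 = 1637.1 kN.
Bearing (6 mm plate, F_u = 450 MPa): end bolts L_c = 27 − 22/2 = 16, R_n = min(1.2×16×6×450, 2.4×20×6×450) = 51.84 kN/bolt; interior L_c = 70 − 22 = 48, R_n = 129.6 kN/bolt. φR_n = 0.75 × (3×51.84 + 9×129.6) = 991.4 kN.
Tension yield (gross): A_g = 212×6 = 1272 mm². φR_n = 0.90 × 350 × 1272 = 400.7 kN.
Governing: min(1637.1, 991.4, 400.7) = 400.7 kN → gross-section yield.

400.7 kN (gross-section yield governs)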